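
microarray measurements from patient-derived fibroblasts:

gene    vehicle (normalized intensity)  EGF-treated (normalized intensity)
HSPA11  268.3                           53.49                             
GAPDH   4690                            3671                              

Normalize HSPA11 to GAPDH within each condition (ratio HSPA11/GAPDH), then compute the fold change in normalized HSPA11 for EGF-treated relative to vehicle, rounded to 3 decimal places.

HSPA11/GAPDH (vehicle) = 268.3 / 4690 = 0.057207
HSPA11/GAPDH (EGF-treated) = 53.49 / 3671 = 0.014571
Fold change = 0.014571 / 0.057207 = 0.2547

0.255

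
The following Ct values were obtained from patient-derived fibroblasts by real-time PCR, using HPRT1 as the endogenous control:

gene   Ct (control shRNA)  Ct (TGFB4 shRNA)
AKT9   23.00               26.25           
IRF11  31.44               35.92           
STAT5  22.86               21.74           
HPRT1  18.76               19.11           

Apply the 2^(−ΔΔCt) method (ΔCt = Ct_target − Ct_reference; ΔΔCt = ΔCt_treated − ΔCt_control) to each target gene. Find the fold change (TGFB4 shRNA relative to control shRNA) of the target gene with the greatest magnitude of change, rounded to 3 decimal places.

0.057

AKT9: ΔΔCt = (26.25−19.11) − (23.00−18.76) = 7.14 − 4.24 = 2.90; fold change = 2^-2.90 = 0.134
IRF11: ΔΔCt = (35.92−19.11) − (31.44−18.76) = 16.81 − 12.68 = 4.13; fold change = 2^-4.13 = 0.057
STAT5: ΔΔCt = (21.74−19.11) − (22.86−18.76) = 2.63 − 4.10 = -1.47; fold change = 2^1.47 = 2.770
IRF11 has the largest |ΔΔCt| = 4.13.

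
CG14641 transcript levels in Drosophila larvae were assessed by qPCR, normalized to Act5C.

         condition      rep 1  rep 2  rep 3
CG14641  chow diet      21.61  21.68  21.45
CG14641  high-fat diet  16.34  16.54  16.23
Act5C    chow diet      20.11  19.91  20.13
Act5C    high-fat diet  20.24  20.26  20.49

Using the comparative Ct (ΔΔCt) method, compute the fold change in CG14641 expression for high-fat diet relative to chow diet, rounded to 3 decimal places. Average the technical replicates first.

44.942

Mean Ct: CG14641 chow diet 21.580; CG14641 high-fat diet 16.370; Act5C chow diet 20.050; Act5C high-fat diet 20.330
ΔCt(chow diet) = 21.580 − 20.050 = 1.530
ΔCt(high-fat diet) = 16.370 − 20.330 = -3.960
ΔΔCt = -3.960 − 1.530 = -5.490
Fold change = 2^(−(-5.490)) = 2^5.490 = 44.9422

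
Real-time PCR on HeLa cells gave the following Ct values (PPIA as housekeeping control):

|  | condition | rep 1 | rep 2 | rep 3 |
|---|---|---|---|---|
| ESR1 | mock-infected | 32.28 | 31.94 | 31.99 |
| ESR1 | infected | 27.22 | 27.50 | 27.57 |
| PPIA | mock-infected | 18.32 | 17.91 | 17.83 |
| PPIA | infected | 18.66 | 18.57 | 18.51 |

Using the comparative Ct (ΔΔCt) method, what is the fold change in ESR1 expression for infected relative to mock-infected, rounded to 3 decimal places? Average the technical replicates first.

Mean Ct: ESR1 mock-infected 32.070; ESR1 infected 27.430; PPIA mock-infected 18.020; PPIA infected 18.580
ΔCt(mock-infected) = 32.070 − 18.020 = 14.050
ΔCt(infected) = 27.430 − 18.580 = 8.850
ΔΔCt = 8.850 − 14.050 = -5.200
Fold change = 2^(−(-5.200)) = 2^5.200 = 36.7583

36.758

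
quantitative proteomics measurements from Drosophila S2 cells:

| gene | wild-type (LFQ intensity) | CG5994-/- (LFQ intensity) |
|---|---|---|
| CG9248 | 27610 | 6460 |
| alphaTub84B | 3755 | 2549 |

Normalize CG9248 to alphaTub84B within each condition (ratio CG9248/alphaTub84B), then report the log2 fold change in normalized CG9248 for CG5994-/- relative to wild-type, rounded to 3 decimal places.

-1.537

CG9248/alphaTub84B (wild-type) = 27610 / 3755 = 7.3529
CG9248/alphaTub84B (CG5994-/-) = 6460 / 2549 = 2.5343
Fold change = 2.5343 / 7.3529 = 0.3447
log2(0.3447) = -1.5367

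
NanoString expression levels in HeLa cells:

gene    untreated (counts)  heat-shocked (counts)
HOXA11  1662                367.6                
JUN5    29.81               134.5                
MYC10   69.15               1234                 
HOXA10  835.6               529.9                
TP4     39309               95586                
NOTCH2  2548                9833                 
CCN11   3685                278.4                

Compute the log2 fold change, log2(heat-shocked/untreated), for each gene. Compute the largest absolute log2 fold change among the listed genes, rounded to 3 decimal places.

4.157

log2(367.6/1662) = -2.177  (HOXA11)
log2(134.5/29.81) = 2.174  (JUN5)
log2(1234/69.15) = 4.157  (MYC10)
log2(529.9/835.6) = -0.657  (HOXA10)
log2(95586/39309) = 1.282  (TP4)
log2(9833/2548) = 1.948  (NOTCH2)
log2(278.4/3685) = -3.726  (CCN11)
The largest magnitude belongs to MYC10.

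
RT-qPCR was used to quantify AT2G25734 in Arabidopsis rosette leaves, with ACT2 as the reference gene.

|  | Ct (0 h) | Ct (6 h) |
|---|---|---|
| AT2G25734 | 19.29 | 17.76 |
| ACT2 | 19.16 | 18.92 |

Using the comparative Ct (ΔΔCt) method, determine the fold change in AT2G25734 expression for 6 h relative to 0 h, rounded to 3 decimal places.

2.445

ΔCt(0 h) = 19.290 − 19.160 = 0.130
ΔCt(6 h) = 17.760 − 18.920 = -1.160
ΔΔCt = -1.160 − 0.130 = -1.290
Fold change = 2^(−(-1.290)) = 2^1.290 = 2.4453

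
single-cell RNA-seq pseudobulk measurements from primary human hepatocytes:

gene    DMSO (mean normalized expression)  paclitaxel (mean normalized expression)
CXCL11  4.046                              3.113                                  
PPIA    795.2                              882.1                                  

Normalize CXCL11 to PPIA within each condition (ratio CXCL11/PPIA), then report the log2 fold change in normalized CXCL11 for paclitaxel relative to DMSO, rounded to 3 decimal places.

CXCL11/PPIA (DMSO) = 4.046 / 795.2 = 0.005088
CXCL11/PPIA (paclitaxel) = 3.113 / 882.1 = 0.0035291
Fold change = 0.0035291 / 0.005088 = 0.6936
log2(0.6936) = -0.5278

-0.528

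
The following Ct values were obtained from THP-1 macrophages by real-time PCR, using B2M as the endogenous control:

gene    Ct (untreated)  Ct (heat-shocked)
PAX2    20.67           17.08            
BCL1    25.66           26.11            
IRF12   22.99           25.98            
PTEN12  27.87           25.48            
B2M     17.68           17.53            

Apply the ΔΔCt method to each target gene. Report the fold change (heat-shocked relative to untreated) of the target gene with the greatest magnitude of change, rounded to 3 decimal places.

10.853

PAX2: ΔΔCt = (17.08−17.53) − (20.67−17.68) = -0.45 − 2.99 = -3.44; fold change = 2^3.44 = 10.853
BCL1: ΔΔCt = (26.11−17.53) − (25.66−17.68) = 8.58 − 7.98 = 0.60; fold change = 2^-0.60 = 0.660
IRF12: ΔΔCt = (25.98−17.53) − (22.99−17.68) = 8.45 − 5.31 = 3.14; fold change = 2^-3.14 = 0.113
PTEN12: ΔΔCt = (25.48−17.53) − (27.87−17.68) = 7.95 − 10.19 = -2.24; fold change = 2^2.24 = 4.724
PAX2 has the largest |ΔΔCt| = 3.44.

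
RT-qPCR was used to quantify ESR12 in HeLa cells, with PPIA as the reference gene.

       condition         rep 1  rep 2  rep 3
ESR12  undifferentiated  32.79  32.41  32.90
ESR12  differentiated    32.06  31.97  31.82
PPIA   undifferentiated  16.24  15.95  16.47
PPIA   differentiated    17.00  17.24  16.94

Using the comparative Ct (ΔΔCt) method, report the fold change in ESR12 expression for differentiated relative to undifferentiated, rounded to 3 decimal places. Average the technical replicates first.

3.010

Mean Ct: ESR12 undifferentiated 32.700; ESR12 differentiated 31.950; PPIA undifferentiated 16.220; PPIA differentiated 17.060
ΔCt(undifferentiated) = 32.700 − 16.220 = 16.480
ΔCt(differentiated) = 31.950 − 17.060 = 14.890
ΔΔCt = 14.890 − 16.480 = -1.590
Fold change = 2^(−(-1.590)) = 2^1.590 = 3.0105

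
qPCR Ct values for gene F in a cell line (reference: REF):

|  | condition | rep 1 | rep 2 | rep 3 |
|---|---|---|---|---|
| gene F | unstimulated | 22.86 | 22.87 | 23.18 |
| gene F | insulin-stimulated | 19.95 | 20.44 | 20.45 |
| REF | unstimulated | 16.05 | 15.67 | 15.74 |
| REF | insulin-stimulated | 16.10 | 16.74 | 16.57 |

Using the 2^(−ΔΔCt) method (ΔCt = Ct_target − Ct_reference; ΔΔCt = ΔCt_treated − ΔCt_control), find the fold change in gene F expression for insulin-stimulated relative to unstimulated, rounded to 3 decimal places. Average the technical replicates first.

10.126

Mean Ct: gene F unstimulated 22.970; gene F insulin-stimulated 20.280; REF unstimulated 15.820; REF insulin-stimulated 16.470
ΔCt(unstimulated) = 22.970 − 15.820 = 7.150
ΔCt(insulin-stimulated) = 20.280 − 16.470 = 3.810
ΔΔCt = 3.810 − 7.150 = -3.340
Fold change = 2^(−(-3.340)) = 2^3.340 = 10.1261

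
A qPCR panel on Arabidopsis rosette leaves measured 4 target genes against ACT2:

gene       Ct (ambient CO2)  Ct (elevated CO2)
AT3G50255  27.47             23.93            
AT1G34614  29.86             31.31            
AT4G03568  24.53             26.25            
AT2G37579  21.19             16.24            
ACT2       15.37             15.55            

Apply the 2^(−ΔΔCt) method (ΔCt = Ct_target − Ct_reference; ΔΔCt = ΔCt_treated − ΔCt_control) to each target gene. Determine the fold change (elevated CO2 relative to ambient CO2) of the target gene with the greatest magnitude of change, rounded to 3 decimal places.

35.017

AT3G50255: ΔΔCt = (23.93−15.55) − (27.47−15.37) = 8.38 − 12.10 = -3.72; fold change = 2^3.72 = 13.177
AT1G34614: ΔΔCt = (31.31−15.55) − (29.86−15.37) = 15.76 − 14.49 = 1.27; fold change = 2^-1.27 = 0.415
AT4G03568: ΔΔCt = (26.25−15.55) − (24.53−15.37) = 10.70 − 9.16 = 1.54; fold change = 2^-1.54 = 0.344
AT2G37579: ΔΔCt = (16.24−15.55) − (21.19−15.37) = 0.69 − 5.82 = -5.13; fold change = 2^5.13 = 35.017
AT2G37579 has the largest |ΔΔCt| = 5.13.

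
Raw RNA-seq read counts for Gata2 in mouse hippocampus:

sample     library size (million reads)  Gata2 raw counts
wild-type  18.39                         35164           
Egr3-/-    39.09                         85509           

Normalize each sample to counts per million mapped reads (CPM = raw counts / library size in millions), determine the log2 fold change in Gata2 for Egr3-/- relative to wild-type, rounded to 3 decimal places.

CPM(wild-type) = 35164 / 18.39 = 1912.1262
CPM(Egr3-/-) = 85509 / 39.09 = 2187.4904
Fold change = 2187.4904 / 1912.1262 = 1.14401
log2(1.14401) = 0.1941

0.194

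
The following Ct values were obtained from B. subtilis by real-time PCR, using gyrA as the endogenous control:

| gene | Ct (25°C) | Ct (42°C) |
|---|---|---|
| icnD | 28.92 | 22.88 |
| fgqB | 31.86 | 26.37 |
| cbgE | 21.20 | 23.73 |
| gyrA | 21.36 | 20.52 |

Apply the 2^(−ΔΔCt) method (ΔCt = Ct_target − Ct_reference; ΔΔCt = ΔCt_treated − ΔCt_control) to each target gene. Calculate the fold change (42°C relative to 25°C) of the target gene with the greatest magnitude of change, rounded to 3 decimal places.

36.758

icnD: ΔΔCt = (22.88−20.52) − (28.92−21.36) = 2.36 − 7.56 = -5.20; fold change = 2^5.20 = 36.758
fgqB: ΔΔCt = (26.37−20.52) − (31.86−21.36) = 5.85 − 10.50 = -4.65; fold change = 2^4.65 = 25.107
cbgE: ΔΔCt = (23.73−20.52) − (21.20−21.36) = 3.21 − (-0.16) = 3.37; fold change = 2^-3.37 = 0.097
icnD has the largest |ΔΔCt| = 5.20.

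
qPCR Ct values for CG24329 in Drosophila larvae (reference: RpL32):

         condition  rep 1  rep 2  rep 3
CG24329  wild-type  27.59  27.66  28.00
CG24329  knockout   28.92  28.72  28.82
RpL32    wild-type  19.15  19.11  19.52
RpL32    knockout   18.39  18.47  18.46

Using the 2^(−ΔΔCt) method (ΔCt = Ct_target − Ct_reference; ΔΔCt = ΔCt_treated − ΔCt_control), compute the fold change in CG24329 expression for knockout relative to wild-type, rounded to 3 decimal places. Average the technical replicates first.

Mean Ct: CG24329 wild-type 27.750; CG24329 knockout 28.820; RpL32 wild-type 19.260; RpL32 knockout 18.440
ΔCt(wild-type) = 27.750 − 19.260 = 8.490
ΔCt(knockout) = 28.820 − 18.440 = 10.380
ΔΔCt = 10.380 − 8.490 = 1.890
Fold change = 2^(−1.890) = 0.2698

0.270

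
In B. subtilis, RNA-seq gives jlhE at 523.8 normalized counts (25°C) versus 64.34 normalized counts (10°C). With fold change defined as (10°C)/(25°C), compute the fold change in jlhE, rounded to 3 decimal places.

0.123

Fold change = 64.34 / 523.8 = 0.1228
jlhE is downregulated.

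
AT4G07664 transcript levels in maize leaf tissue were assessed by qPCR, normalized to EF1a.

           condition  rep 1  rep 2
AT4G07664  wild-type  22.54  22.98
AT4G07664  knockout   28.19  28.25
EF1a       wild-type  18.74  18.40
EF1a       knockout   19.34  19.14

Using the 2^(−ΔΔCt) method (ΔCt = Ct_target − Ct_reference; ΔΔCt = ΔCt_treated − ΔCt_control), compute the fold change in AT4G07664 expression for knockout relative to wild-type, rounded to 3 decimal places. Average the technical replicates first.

Mean Ct: AT4G07664 wild-type 22.760; AT4G07664 knockout 28.220; EF1a wild-type 18.570; EF1a knockout 19.240
ΔCt(wild-type) = 22.760 − 18.570 = 4.190
ΔCt(knockout) = 28.220 − 19.240 = 8.980
ΔΔCt = 8.980 − 4.190 = 4.790
Fold change = 2^(−4.790) = 0.0361

0.036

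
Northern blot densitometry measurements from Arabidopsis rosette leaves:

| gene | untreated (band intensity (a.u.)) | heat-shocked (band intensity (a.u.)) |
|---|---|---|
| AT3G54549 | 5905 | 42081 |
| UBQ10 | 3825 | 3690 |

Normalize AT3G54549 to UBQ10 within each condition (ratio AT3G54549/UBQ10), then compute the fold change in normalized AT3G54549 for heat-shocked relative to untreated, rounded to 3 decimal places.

7.387

AT3G54549/UBQ10 (untreated) = 5905 / 3825 = 1.5438
AT3G54549/UBQ10 (heat-shocked) = 42081 / 3690 = 11.404
Fold change = 11.404 / 1.5438 = 7.3871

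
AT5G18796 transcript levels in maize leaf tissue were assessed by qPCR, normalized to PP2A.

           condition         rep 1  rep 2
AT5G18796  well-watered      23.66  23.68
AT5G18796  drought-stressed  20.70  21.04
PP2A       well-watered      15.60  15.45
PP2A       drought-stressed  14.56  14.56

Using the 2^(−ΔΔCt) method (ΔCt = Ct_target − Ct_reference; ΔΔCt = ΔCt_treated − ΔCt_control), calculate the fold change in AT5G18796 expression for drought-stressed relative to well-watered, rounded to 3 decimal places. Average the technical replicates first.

3.568

Mean Ct: AT5G18796 well-watered 23.670; AT5G18796 drought-stressed 20.870; PP2A well-watered 15.525; PP2A drought-stressed 14.560
ΔCt(well-watered) = 23.670 − 15.525 = 8.145
ΔCt(drought-stressed) = 20.870 − 14.560 = 6.310
ΔΔCt = 6.310 − 8.145 = -1.835
Fold change = 2^(−(-1.835)) = 2^1.835 = 3.5677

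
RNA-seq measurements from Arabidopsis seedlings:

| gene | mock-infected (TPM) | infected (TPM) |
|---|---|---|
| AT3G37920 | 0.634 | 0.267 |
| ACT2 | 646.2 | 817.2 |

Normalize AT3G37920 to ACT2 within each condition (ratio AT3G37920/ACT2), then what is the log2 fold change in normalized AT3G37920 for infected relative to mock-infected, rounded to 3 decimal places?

-1.586

AT3G37920/ACT2 (mock-infected) = 0.634 / 646.2 = 0.00098112
AT3G37920/ACT2 (infected) = 0.267 / 817.2 = 0.00032673
Fold change = 0.00032673 / 0.00098112 = 0.3330
log2(0.3330) = -1.5864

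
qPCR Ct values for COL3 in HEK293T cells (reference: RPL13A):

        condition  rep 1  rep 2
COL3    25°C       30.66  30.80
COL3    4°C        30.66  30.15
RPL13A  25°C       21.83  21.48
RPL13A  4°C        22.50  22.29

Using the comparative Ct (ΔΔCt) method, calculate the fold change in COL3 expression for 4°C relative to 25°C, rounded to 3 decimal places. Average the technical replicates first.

2.092

Mean Ct: COL3 25°C 30.730; COL3 4°C 30.405; RPL13A 25°C 21.655; RPL13A 4°C 22.395
ΔCt(25°C) = 30.730 − 21.655 = 9.075
ΔCt(4°C) = 30.405 − 22.395 = 8.010
ΔΔCt = 8.010 − 9.075 = -1.065
Fold change = 2^(−(-1.065)) = 2^1.065 = 2.0922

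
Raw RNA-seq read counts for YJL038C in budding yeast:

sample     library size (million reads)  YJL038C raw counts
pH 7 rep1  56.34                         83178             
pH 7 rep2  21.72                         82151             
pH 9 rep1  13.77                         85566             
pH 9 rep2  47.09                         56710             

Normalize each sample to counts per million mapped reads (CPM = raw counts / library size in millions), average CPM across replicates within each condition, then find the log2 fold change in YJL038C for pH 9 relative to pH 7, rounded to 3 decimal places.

CPM(pH 7 rep1) = 83178 / 56.34 = 1476.3578
CPM(pH 7 rep2) = 82151 / 21.72 = 3782.2744
CPM(pH 9 rep1) = 85566 / 13.77 = 6213.9434
CPM(pH 9 rep2) = 56710 / 47.09 = 1204.2897
mean CPM(pH 7) = 2629.3161; mean CPM(pH 9) = 3709.1165
Fold change = 3709.1165 / 2629.3161 = 1.41068
log2(1.41068) = 0.4964

0.496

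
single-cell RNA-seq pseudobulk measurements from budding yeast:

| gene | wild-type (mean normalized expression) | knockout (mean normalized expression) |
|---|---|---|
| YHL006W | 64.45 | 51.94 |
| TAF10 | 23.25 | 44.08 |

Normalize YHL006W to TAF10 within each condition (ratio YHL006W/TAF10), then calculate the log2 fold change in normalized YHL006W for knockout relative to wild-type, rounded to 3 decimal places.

-1.234

YHL006W/TAF10 (wild-type) = 64.45 / 23.25 = 2.772
YHL006W/TAF10 (knockout) = 51.94 / 44.08 = 1.1783
Fold change = 1.1783 / 2.772 = 0.4251
log2(0.4251) = -1.2342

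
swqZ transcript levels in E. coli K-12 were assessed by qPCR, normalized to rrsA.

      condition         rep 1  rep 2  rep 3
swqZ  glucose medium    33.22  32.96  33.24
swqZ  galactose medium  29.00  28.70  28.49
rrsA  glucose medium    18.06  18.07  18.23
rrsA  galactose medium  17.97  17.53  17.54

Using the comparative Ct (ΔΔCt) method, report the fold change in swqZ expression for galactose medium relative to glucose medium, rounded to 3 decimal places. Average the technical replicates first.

15.671

Mean Ct: swqZ glucose medium 33.140; swqZ galactose medium 28.730; rrsA glucose medium 18.120; rrsA galactose medium 17.680
ΔCt(glucose medium) = 33.140 − 18.120 = 15.020
ΔCt(galactose medium) = 28.730 − 17.680 = 11.050
ΔΔCt = 11.050 − 15.020 = -3.970
Fold change = 2^(−(-3.970)) = 2^3.970 = 15.6707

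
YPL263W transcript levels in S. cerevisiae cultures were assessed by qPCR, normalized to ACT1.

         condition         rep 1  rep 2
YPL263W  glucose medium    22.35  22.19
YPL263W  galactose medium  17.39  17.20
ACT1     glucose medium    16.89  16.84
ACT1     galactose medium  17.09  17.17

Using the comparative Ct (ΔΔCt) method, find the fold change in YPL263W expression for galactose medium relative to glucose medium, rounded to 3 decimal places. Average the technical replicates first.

Mean Ct: YPL263W glucose medium 22.270; YPL263W galactose medium 17.295; ACT1 glucose medium 16.865; ACT1 galactose medium 17.130
ΔCt(glucose medium) = 22.270 − 16.865 = 5.405
ΔCt(galactose medium) = 17.295 − 17.130 = 0.165
ΔΔCt = 0.165 − 5.405 = -5.240
Fold change = 2^(−(-5.240)) = 2^5.240 = 37.7918

37.792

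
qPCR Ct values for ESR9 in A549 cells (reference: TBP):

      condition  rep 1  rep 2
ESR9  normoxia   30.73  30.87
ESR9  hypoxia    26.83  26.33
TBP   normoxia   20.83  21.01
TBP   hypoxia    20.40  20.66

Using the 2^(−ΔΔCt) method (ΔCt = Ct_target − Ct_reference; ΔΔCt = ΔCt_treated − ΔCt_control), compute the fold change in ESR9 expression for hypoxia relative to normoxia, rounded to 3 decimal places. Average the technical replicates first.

14.221

Mean Ct: ESR9 normoxia 30.800; ESR9 hypoxia 26.580; TBP normoxia 20.920; TBP hypoxia 20.530
ΔCt(normoxia) = 30.800 − 20.920 = 9.880
ΔCt(hypoxia) = 26.580 − 20.530 = 6.050
ΔΔCt = 6.050 − 9.880 = -3.830
Fold change = 2^(−(-3.830)) = 2^3.830 = 14.2215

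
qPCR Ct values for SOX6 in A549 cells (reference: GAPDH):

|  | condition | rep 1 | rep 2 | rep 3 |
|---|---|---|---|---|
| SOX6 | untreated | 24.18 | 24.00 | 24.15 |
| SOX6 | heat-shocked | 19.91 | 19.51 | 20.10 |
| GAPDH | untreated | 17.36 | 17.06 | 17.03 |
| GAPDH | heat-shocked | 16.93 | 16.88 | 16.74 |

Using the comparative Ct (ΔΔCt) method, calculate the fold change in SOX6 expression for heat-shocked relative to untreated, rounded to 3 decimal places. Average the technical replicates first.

Mean Ct: SOX6 untreated 24.110; SOX6 heat-shocked 19.840; GAPDH untreated 17.150; GAPDH heat-shocked 16.850
ΔCt(untreated) = 24.110 − 17.150 = 6.960
ΔCt(heat-shocked) = 19.840 − 16.850 = 2.990
ΔΔCt = 2.990 − 6.960 = -3.970
Fold change = 2^(−(-3.970)) = 2^3.970 = 15.6707

15.671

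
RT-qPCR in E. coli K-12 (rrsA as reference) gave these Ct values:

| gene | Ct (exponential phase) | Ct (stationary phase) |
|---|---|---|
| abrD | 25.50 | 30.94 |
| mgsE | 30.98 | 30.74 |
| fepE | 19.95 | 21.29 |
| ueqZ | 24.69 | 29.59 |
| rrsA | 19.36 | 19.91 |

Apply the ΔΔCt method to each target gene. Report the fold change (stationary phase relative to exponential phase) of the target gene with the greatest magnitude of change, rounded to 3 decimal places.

0.034

abrD: ΔΔCt = (30.94−19.91) − (25.50−19.36) = 11.03 − 6.14 = 4.89; fold change = 2^-4.89 = 0.034
mgsE: ΔΔCt = (30.74−19.91) − (30.98−19.36) = 10.83 − 11.62 = -0.79; fold change = 2^0.79 = 1.729
fepE: ΔΔCt = (21.29−19.91) − (19.95−19.36) = 1.38 − 0.59 = 0.79; fold change = 2^-0.79 = 0.578
ueqZ: ΔΔCt = (29.59−19.91) − (24.69−19.36) = 9.68 − 5.33 = 4.35; fold change = 2^-4.35 = 0.049
abrD has the largest |ΔΔCt| = 4.89.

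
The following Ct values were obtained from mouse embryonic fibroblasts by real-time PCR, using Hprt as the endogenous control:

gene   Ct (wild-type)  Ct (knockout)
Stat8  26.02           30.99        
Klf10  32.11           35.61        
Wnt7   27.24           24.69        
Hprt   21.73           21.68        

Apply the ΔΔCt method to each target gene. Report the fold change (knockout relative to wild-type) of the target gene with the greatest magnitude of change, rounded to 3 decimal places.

Stat8: ΔΔCt = (30.99−21.68) − (26.02−21.73) = 9.31 − 4.29 = 5.02; fold change = 2^-5.02 = 0.031
Klf10: ΔΔCt = (35.61−21.68) − (32.11−21.73) = 13.93 − 10.38 = 3.55; fold change = 2^-3.55 = 0.085
Wnt7: ΔΔCt = (24.69−21.68) − (27.24−21.73) = 3.01 − 5.51 = -2.50; fold change = 2^2.50 = 5.657
Stat8 has the largest |ΔΔCt| = 5.02.

0.031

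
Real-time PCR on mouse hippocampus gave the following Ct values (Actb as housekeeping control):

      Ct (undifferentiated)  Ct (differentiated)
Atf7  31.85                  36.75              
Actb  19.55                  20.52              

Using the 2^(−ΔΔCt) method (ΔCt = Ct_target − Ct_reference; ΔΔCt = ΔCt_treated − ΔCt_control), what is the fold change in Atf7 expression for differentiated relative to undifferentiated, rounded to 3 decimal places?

0.066

ΔCt(undifferentiated) = 31.850 − 19.550 = 12.300
ΔCt(differentiated) = 36.750 − 20.520 = 16.230
ΔΔCt = 16.230 − 12.300 = 3.930
Fold change = 2^(−3.930) = 0.0656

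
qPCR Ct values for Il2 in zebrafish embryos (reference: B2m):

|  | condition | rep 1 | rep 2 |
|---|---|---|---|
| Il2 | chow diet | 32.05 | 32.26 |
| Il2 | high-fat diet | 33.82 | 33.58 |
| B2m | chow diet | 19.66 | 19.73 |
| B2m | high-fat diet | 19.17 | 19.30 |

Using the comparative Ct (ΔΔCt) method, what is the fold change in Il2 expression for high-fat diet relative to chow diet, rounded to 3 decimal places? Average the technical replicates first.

0.249

Mean Ct: Il2 chow diet 32.155; Il2 high-fat diet 33.700; B2m chow diet 19.695; B2m high-fat diet 19.235
ΔCt(chow diet) = 32.155 − 19.695 = 12.460
ΔCt(high-fat diet) = 33.700 − 19.235 = 14.465
ΔΔCt = 14.465 − 12.460 = 2.005
Fold change = 2^(−2.005) = 0.2491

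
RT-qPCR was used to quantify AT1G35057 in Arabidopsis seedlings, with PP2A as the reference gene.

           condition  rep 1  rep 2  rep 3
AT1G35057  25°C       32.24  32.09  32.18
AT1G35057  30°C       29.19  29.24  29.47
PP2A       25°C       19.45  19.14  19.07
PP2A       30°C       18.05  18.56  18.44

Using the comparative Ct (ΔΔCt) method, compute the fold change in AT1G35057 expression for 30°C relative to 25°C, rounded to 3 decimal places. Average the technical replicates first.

Mean Ct: AT1G35057 25°C 32.170; AT1G35057 30°C 29.300; PP2A 25°C 19.220; PP2A 30°C 18.350
ΔCt(25°C) = 32.170 − 19.220 = 12.950
ΔCt(30°C) = 29.300 − 18.350 = 10.950
ΔΔCt = 10.950 − 12.950 = -2.000
Fold change = 2^(−(-2.000)) = 2^2.000 = 4.0000

4.000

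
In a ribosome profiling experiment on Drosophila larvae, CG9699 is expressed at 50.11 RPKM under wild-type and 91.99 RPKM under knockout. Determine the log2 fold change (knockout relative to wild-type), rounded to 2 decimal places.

Fold change = 91.99 / 50.11 = 1.8358
log2(1.8358) = 0.876

0.88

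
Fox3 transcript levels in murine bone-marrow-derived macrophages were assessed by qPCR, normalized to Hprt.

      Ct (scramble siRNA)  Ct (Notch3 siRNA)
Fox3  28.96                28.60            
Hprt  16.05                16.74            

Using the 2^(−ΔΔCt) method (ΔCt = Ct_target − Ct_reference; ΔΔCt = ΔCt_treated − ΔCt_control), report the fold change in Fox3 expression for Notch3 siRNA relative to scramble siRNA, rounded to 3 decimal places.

2.071

ΔCt(scramble siRNA) = 28.960 − 16.050 = 12.910
ΔCt(Notch3 siRNA) = 28.600 − 16.740 = 11.860
ΔΔCt = 11.860 − 12.910 = -1.050
Fold change = 2^(−(-1.050)) = 2^1.050 = 2.0705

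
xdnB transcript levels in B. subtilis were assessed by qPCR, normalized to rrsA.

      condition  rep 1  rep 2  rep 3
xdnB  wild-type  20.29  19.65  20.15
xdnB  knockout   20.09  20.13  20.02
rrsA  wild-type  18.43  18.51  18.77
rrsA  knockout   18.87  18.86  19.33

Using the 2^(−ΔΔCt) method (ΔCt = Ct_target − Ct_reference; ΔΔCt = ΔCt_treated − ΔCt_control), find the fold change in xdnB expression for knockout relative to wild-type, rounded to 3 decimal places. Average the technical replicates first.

Mean Ct: xdnB wild-type 20.030; xdnB knockout 20.080; rrsA wild-type 18.570; rrsA knockout 19.020
ΔCt(wild-type) = 20.030 − 18.570 = 1.460
ΔCt(knockout) = 20.080 − 19.020 = 1.060
ΔΔCt = 1.060 − 1.460 = -0.400
Fold change = 2^(−(-0.400)) = 2^0.400 = 1.3195

1.320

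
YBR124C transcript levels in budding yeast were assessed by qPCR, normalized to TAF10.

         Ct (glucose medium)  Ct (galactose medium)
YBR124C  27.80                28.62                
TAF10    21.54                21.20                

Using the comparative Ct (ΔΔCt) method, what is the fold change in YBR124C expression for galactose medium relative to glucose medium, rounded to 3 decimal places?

ΔCt(glucose medium) = 27.800 − 21.540 = 6.260
ΔCt(galactose medium) = 28.620 − 21.200 = 7.420
ΔΔCt = 7.420 − 6.260 = 1.160
Fold change = 2^(−1.160) = 0.4475

0.448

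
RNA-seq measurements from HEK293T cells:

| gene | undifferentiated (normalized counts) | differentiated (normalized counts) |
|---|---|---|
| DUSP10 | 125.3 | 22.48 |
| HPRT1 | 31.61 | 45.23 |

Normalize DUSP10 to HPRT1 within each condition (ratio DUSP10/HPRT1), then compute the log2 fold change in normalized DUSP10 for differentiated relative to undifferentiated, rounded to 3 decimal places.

DUSP10/HPRT1 (undifferentiated) = 125.3 / 31.61 = 3.9639
DUSP10/HPRT1 (differentiated) = 22.48 / 45.23 = 0.49702
Fold change = 0.49702 / 3.9639 = 0.1254
log2(0.1254) = -2.9956

-2.996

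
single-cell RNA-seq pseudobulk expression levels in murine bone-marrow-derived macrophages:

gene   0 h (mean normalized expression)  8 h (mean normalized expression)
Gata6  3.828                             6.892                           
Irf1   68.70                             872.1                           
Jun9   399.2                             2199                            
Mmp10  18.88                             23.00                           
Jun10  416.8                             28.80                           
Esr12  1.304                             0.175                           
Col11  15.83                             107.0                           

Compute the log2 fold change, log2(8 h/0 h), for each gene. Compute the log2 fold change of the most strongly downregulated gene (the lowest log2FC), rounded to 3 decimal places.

-3.855

log2(6.892/3.828) = 0.848  (Gata6)
log2(872.1/68.70) = 3.666  (Irf1)
log2(2199/399.2) = 2.462  (Jun9)
log2(23.00/18.88) = 0.285  (Mmp10)
log2(28.80/416.8) = -3.855  (Jun10)
log2(0.175/1.304) = -2.898  (Esr12)
log2(107.0/15.83) = 2.757  (Col11)
Jun10 is most strongly downregulated.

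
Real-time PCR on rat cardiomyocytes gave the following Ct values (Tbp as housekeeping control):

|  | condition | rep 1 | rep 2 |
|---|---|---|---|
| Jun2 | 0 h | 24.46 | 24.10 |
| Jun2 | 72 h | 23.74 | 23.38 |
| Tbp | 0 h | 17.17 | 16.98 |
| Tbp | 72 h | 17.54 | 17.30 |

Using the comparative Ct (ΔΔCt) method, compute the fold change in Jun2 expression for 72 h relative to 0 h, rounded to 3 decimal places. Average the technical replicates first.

2.092

Mean Ct: Jun2 0 h 24.280; Jun2 72 h 23.560; Tbp 0 h 17.075; Tbp 72 h 17.420
ΔCt(0 h) = 24.280 − 17.075 = 7.205
ΔCt(72 h) = 23.560 − 17.420 = 6.140
ΔΔCt = 6.140 − 7.205 = -1.065
Fold change = 2^(−(-1.065)) = 2^1.065 = 2.0922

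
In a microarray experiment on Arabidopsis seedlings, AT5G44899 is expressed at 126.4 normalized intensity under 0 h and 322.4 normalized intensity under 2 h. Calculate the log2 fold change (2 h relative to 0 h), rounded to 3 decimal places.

Fold change = 322.4 / 126.4 = 2.5506
log2(2.5506) = 1.3509

1.351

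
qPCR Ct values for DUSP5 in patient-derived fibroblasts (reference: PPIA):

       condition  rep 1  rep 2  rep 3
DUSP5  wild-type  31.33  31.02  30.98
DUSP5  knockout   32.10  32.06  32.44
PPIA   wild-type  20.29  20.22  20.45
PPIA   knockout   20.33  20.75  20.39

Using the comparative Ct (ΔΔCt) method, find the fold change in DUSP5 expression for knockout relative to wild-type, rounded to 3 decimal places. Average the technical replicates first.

0.529

Mean Ct: DUSP5 wild-type 31.110; DUSP5 knockout 32.200; PPIA wild-type 20.320; PPIA knockout 20.490
ΔCt(wild-type) = 31.110 − 20.320 = 10.790
ΔCt(knockout) = 32.200 − 20.490 = 11.710
ΔΔCt = 11.710 − 10.790 = 0.920
Fold change = 2^(−0.920) = 0.5285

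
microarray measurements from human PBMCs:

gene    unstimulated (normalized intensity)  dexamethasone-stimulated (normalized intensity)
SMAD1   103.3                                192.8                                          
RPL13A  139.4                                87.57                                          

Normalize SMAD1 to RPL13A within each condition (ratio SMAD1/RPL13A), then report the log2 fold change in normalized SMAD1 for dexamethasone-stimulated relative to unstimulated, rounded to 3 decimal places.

SMAD1/RPL13A (unstimulated) = 103.3 / 139.4 = 0.74103
SMAD1/RPL13A (dexamethasone-stimulated) = 192.8 / 87.57 = 2.2017
Fold change = 2.2017 / 0.74103 = 2.9711
log2(2.9711) = 1.5710

1.571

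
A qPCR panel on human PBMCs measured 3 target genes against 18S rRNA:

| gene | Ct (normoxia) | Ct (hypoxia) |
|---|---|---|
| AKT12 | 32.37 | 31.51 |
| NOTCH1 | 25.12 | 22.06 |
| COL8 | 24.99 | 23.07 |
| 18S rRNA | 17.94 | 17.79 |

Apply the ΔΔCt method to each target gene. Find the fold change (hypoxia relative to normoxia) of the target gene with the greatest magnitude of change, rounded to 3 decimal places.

AKT12: ΔΔCt = (31.51−17.79) − (32.37−17.94) = 13.72 − 14.43 = -0.71; fold change = 2^0.71 = 1.636
NOTCH1: ΔΔCt = (22.06−17.79) − (25.12−17.94) = 4.27 − 7.18 = -2.91; fold change = 2^2.91 = 7.516
COL8: ΔΔCt = (23.07−17.79) − (24.99−17.94) = 5.28 − 7.05 = -1.77; fold change = 2^1.77 = 3.411
NOTCH1 has the largest |ΔΔCt| = 2.91.

7.516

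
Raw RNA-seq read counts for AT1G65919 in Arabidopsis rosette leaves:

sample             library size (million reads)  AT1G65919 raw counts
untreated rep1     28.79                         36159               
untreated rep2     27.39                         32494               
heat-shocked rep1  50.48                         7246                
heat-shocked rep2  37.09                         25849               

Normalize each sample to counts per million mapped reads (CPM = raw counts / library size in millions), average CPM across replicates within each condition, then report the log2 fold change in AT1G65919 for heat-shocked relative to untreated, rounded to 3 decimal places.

-1.539

CPM(untreated rep1) = 36159 / 28.79 = 1255.9569
CPM(untreated rep2) = 32494 / 27.39 = 1186.3454
CPM(heat-shocked rep1) = 7246 / 50.48 = 143.5420
CPM(heat-shocked rep2) = 25849 / 37.09 = 696.9264
mean CPM(untreated) = 1221.1512; mean CPM(heat-shocked) = 420.2342
Fold change = 420.2342 / 1221.1512 = 0.34413
log2(0.34413) = -1.5390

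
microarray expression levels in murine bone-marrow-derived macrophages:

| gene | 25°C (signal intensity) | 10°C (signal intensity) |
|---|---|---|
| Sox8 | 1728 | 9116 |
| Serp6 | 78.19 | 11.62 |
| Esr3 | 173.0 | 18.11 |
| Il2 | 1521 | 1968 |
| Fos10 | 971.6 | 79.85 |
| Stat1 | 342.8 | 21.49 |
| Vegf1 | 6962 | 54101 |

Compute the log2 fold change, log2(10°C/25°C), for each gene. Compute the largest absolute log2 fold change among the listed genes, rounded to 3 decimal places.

log2(9116/1728) = 2.399  (Sox8)
log2(11.62/78.19) = -2.750  (Serp6)
log2(18.11/173.0) = -3.256  (Esr3)
log2(1968/1521) = 0.372  (Il2)
log2(79.85/971.6) = -3.605  (Fos10)
log2(21.49/342.8) = -3.996  (Stat1)
log2(54101/6962) = 2.958  (Vegf1)
The largest magnitude belongs to Stat1.

3.996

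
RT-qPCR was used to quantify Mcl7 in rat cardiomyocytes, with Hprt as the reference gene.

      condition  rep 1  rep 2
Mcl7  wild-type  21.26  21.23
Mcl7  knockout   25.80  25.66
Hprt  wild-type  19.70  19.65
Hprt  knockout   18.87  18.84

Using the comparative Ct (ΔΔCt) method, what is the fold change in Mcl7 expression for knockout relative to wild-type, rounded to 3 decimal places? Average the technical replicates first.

Mean Ct: Mcl7 wild-type 21.245; Mcl7 knockout 25.730; Hprt wild-type 19.675; Hprt knockout 18.855
ΔCt(wild-type) = 21.245 − 19.675 = 1.570
ΔCt(knockout) = 25.730 − 18.855 = 6.875
ΔΔCt = 6.875 − 1.570 = 5.305
Fold change = 2^(−5.305) = 0.0253

0.025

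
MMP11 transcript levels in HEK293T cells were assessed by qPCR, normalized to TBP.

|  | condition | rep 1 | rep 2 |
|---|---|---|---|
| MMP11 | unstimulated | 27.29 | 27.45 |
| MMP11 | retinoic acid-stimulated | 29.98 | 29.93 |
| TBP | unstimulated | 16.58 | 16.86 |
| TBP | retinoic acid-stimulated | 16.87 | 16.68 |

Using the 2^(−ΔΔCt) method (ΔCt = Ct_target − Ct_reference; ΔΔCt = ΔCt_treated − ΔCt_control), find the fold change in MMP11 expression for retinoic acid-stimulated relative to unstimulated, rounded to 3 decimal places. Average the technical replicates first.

0.173

Mean Ct: MMP11 unstimulated 27.370; MMP11 retinoic acid-stimulated 29.955; TBP unstimulated 16.720; TBP retinoic acid-stimulated 16.775
ΔCt(unstimulated) = 27.370 − 16.720 = 10.650
ΔCt(retinoic acid-stimulated) = 29.955 − 16.775 = 13.180
ΔΔCt = 13.180 − 10.650 = 2.530
Fold change = 2^(−2.530) = 0.1731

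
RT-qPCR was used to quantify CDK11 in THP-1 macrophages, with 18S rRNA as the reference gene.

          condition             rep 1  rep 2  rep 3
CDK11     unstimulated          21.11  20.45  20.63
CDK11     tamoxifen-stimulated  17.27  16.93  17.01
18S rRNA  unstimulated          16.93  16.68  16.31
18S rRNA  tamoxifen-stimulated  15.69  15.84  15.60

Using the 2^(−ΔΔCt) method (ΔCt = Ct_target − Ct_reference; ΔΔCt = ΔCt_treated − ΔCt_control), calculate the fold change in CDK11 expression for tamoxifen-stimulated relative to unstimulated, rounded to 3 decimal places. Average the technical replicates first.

Mean Ct: CDK11 unstimulated 20.730; CDK11 tamoxifen-stimulated 17.070; 18S rRNA unstimulated 16.640; 18S rRNA tamoxifen-stimulated 15.710
ΔCt(unstimulated) = 20.730 − 16.640 = 4.090
ΔCt(tamoxifen-stimulated) = 17.070 − 15.710 = 1.360
ΔΔCt = 1.360 − 4.090 = -2.730
Fold change = 2^(−(-2.730)) = 2^2.730 = 6.6346

6.635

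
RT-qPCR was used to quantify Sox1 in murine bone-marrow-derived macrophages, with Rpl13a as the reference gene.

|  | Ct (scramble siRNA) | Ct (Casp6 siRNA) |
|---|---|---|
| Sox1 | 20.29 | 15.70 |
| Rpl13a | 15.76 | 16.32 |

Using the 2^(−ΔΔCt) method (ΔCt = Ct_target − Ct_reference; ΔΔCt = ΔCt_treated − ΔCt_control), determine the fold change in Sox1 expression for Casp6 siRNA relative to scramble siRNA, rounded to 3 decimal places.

ΔCt(scramble siRNA) = 20.290 − 15.760 = 4.530
ΔCt(Casp6 siRNA) = 15.700 − 16.320 = -0.620
ΔΔCt = -0.620 − 4.530 = -5.150
Fold change = 2^(−(-5.150)) = 2^5.150 = 35.5062

35.506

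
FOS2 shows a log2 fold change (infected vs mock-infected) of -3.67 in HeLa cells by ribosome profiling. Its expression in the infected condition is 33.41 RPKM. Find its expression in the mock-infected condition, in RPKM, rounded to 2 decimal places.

425.26

Fold change = 2^(-3.67) = 0.0786
mock-infected expression = 33.41 / 0.0786 = 425.26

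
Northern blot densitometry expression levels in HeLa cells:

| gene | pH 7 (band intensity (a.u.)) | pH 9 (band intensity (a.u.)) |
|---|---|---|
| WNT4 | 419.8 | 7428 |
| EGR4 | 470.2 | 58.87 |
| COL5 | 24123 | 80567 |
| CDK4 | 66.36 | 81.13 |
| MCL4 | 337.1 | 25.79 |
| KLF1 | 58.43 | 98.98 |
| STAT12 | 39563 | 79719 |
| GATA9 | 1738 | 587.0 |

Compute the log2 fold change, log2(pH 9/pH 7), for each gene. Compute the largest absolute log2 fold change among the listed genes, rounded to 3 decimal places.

log2(7428/419.8) = 4.145  (WNT4)
log2(58.87/470.2) = -2.998  (EGR4)
log2(80567/24123) = 1.740  (COL5)
log2(81.13/66.36) = 0.290  (CDK4)
log2(25.79/337.1) = -3.708  (MCL4)
log2(98.98/58.43) = 0.760  (KLF1)
log2(79719/39563) = 1.011  (STAT12)
log2(587.0/1738) = -1.566  (GATA9)
The largest magnitude belongs to WNT4.

4.145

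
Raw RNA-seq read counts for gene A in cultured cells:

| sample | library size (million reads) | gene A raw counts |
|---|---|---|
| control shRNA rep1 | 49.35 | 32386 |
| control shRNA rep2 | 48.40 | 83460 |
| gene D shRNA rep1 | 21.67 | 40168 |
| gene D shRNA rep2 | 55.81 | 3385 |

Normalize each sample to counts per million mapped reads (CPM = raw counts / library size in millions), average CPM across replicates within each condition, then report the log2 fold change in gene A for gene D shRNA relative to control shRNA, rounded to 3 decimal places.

-0.315

CPM(control shRNA rep1) = 32386 / 49.35 = 656.2513
CPM(control shRNA rep2) = 83460 / 48.40 = 1724.3802
CPM(gene D shRNA rep1) = 40168 / 21.67 = 1853.6225
CPM(gene D shRNA rep2) = 3385 / 55.81 = 60.6522
mean CPM(control shRNA) = 1190.3157; mean CPM(gene D shRNA) = 957.1374
Fold change = 957.1374 / 1190.3157 = 0.80410
log2(0.80410) = -0.3145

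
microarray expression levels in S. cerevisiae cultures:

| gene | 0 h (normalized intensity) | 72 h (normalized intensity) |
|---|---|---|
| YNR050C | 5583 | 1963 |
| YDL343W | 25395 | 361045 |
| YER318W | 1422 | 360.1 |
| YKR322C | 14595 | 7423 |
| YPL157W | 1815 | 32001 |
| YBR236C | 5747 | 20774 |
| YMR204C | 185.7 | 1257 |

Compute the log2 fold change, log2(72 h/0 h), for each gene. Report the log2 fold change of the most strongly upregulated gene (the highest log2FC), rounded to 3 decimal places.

log2(1963/5583) = -1.508  (YNR050C)
log2(361045/25395) = 3.830  (YDL343W)
log2(360.1/1422) = -1.981  (YER318W)
log2(7423/14595) = -0.975  (YKR322C)
log2(32001/1815) = 4.140  (YPL157W)
log2(20774/5747) = 1.854  (YBR236C)
log2(1257/185.7) = 2.759  (YMR204C)
YPL157W is most strongly upregulated.

4.140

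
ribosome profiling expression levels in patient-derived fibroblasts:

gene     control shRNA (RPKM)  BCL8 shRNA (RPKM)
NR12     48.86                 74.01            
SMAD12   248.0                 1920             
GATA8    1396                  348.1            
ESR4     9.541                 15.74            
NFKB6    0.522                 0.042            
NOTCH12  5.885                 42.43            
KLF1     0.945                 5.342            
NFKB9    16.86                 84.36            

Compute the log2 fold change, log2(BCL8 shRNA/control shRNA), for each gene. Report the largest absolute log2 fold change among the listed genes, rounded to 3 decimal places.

3.636

log2(74.01/48.86) = 0.599  (NR12)
log2(1920/248.0) = 2.953  (SMAD12)
log2(348.1/1396) = -2.004  (GATA8)
log2(15.74/9.541) = 0.722  (ESR4)
log2(0.042/0.522) = -3.636  (NFKB6)
log2(42.43/5.885) = 2.850  (NOTCH12)
log2(5.342/0.945) = 2.499  (KLF1)
log2(84.36/16.86) = 2.323  (NFKB9)
The largest magnitude belongs to NFKB6.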